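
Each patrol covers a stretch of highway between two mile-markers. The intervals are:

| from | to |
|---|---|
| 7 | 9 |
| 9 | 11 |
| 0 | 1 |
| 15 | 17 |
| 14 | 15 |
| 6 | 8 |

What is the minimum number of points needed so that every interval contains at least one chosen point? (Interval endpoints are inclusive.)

4

Process intervals by earliest right end; each time one isn't hit yet, stab at its right endpoint.
By right end: [0,1]  [6,8]  [7,9]  [9,11]  [14,15]  [15,17]
[0,1] uncovered → point at 1; [6,8] uncovered → point at 8; [9,11] uncovered → point at 11; [14,15] uncovered → point at 15.
Points: 1, 8, 11, 15 (4 total).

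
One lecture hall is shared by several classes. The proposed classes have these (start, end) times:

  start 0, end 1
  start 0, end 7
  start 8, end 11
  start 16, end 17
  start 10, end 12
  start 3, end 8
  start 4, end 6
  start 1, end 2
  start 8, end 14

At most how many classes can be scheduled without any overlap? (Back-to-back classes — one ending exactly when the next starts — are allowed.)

Sort by end time and greedily take each interval whose start is ≥ the last chosen end.
By end time: (0,1), (1,2), (4,6), (0,7), (3,8), (8,11), (10,12), (8,14), (16,17).
Pick (0,1); next start ≥ 1 → (1,2); next start ≥ 2 → (4,6); next start ≥ 6 → (8,11); next start ≥ 11 → (16,17).
Selected 5 classes.

5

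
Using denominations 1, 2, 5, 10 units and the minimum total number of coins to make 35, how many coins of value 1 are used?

0

Greedy: take as many of the largest coin as possible, then repeat with the remainder.
35 − 3×10→5 − 1×5→0
Count of 1: 0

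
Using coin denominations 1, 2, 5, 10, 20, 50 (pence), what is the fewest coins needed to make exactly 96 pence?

5

Use the largest denomination that fits, subtract, and repeat.
96 − 1×50→46 − 2×20→6 − 1×5→1 − 1×1→0
Total coins = 1 + 2 + 1 + 1 = 5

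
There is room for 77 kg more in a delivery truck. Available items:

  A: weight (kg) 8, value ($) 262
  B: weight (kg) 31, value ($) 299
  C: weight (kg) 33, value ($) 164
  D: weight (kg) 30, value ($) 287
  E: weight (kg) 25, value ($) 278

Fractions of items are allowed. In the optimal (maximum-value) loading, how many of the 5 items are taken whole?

3

Sort by value per unit weight and fill in that order.
Ratios (sorted): A 32.75, E 11.12, B 9.65, D 9.57, C 4.97
take A (8 @ 262); take E (25 @ 278); take B (31 @ 299); take 13/30 of D → 124.37. Capacity used 77/77.
3 item(s) taken whole; one partial (take 13/30 of D).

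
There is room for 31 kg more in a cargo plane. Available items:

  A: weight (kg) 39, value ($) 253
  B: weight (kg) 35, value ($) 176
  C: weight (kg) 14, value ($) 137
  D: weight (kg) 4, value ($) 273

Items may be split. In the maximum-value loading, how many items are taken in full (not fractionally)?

2

Greedy by value/weight ratio, highest first.
Ratios (sorted): D 68.25, C 9.79, A 6.49, B 5.03
take D (4 @ 273); take C (14 @ 137); take 13/39 of A → 84.33. Capacity used 31/31.
2 item(s) taken whole; one partial (take 13/39 of A).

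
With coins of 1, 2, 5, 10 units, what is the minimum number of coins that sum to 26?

26 − 2×10→6 − 1×5→1 − 1×1→0
Total coins = 2 + 1 + 1 = 4

4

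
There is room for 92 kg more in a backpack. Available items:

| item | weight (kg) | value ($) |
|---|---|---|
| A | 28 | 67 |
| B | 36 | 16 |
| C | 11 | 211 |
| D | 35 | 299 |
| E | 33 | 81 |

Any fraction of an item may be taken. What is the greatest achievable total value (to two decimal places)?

Ratios (sorted): C 19.18, D 8.54, E 2.45, A 2.39, B 0.44
take C (11 @ 211); take D (35 @ 299); take E (33 @ 81); take 13/28 of A → 31.11. Capacity used 92/92.
Total value = 622.11

622.11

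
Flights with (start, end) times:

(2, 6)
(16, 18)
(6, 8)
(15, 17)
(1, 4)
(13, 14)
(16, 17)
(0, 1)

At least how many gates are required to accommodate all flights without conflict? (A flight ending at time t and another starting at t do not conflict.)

3

Events (time:±→running): 0:+→1 1:-→0 1:+→1 2:+→2 4:-→1 6:-→0 6:+→1 8:-→0 13:+→1 14:-→0 15:+→1 16:+→2 16:+→3 … peak 3.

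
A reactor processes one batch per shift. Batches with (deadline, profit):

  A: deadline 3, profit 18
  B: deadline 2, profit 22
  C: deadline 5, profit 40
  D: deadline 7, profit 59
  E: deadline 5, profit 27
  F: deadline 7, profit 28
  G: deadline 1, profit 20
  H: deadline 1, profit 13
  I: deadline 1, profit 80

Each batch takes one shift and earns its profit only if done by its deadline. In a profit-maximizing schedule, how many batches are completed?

Sort by profit descending; place each in the latest free slot ≤ its deadline.
By profit: I(d1,80), D(d7,59), C(d5,40), F(d7,28), E(d5,27), B(d2,22), G(d1,20), A(d3,18), H(d1,13)
I→slot 1; D→slot 7; C→slot 5; F→slot 6; E→slot 4; B→slot 2; G skipped; A→slot 3; H skipped.
7 of 9 scheduled.

7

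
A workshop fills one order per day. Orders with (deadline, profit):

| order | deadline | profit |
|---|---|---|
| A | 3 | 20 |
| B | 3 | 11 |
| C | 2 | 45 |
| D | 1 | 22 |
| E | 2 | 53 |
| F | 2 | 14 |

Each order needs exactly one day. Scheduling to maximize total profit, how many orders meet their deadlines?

Sort by profit descending; place each in the latest free slot ≤ its deadline.
By profit: E(d2,53), C(d2,45), D(d1,22), A(d3,20), F(d2,14), B(d3,11)
E→slot 2; C→slot 1; D skipped; A→slot 3; F skipped; B skipped.
3 of 6 scheduled.

3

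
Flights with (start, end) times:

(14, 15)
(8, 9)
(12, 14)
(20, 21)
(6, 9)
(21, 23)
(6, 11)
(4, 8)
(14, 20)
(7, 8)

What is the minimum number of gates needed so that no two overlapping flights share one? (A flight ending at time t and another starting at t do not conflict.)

starts: [4, 6, 6, 7, 8, 12, 14, 14, 20, 21]
ends:   [8, 8, 9, 9, 11, 14, 15, 20, 21, 23]
s4→1 s6→2 s6→3 s7→4  — peak 4.

4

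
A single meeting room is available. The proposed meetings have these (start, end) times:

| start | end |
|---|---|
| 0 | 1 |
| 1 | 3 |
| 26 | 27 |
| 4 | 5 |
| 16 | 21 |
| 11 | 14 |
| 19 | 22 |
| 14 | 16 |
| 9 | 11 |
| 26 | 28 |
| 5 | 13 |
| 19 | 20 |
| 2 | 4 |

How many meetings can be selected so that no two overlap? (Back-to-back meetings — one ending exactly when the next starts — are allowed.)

8

Greedy by earliest finish: after sorting by end time, pick each interval compatible with the last pick.
By end time: (0,1), (1,3), (2,4), (4,5), (9,11), (5,13), (11,14), (14,16), (19,20), (16,21), (19,22), (26,27), (26,28).
Pick (0,1); next start ≥ 1 → (1,3); next start ≥ 3 → (4,5); next start ≥ 5 → (9,11); next start ≥ 11 → (11,14); next start ≥ 14 → (14,16); next start ≥ 16 → (19,20); next start ≥ 20 → (26,27).
Selected 8 meetings.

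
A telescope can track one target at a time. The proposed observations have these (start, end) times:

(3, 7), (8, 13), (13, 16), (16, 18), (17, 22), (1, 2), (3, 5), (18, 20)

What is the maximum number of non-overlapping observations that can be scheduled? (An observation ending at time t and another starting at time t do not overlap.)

6

Greedy by earliest finish: after sorting by end time, pick each interval compatible with the last pick.
By end time: (1,2), (3,5), (3,7), (8,13), (13,16), (16,18), (18,20), (17,22).
Pick (1,2); next start ≥ 2 → (3,5); next start ≥ 5 → (8,13); next start ≥ 13 → (13,16); next start ≥ 16 → (16,18); next start ≥ 18 → (18,20).
Selected 6 observations.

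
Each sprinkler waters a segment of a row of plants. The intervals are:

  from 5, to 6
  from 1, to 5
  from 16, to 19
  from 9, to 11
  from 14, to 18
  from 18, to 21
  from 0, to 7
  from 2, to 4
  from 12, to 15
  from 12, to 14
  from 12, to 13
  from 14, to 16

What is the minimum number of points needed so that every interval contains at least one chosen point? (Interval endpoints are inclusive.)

Sorted: [2,4] [1,5] [5,6] [0,7] [9,11] [12,13] [12,14] [12,15] [14,16] [14,18] [16,19] [18,21]
{[2,4],[1,5]} hit by 4; {[5,6],[0,7]} hit by 6; {[9,11]} hit by 11; {[12,13],[12,14],[12,15]} hit by 13; {[14,16],[14,18],[16,19]} hit by 16; {[18,21]} hit by 21.
Points: 4, 6, 11, 13, 16, 21 (6 total).

6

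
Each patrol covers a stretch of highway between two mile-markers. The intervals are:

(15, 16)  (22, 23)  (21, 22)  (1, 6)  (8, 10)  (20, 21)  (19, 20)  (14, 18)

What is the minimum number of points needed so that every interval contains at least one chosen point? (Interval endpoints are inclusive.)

Sorted: [1,6] [8,10] [15,16] [14,18] [19,20] [20,21] [21,22] [22,23]
{[1,6]} hit by 6; {[8,10]} hit by 10; {[15,16],[14,18]} hit by 16; {[19,20],[20,21]} hit by 20; {[21,22],[22,23]} hit by 22.
Points: 6, 10, 16, 20, 22 (5 total).

5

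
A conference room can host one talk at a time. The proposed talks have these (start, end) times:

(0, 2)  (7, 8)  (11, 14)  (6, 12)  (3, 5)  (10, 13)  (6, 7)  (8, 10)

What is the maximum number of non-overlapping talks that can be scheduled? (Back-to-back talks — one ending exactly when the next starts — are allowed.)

6

Order by finish time; keep every interval that doesn't clash with the previous kept one.
Sorted by end: (0,2)  (3,5)  (6,7)  (7,8)  (8,10)  (6,12)  (10,13)  (11,14)
take (0,2); take (3,5); take (6,7); take (7,8); take (8,10); skip (6,12); take (10,13).
Selected 6 talks.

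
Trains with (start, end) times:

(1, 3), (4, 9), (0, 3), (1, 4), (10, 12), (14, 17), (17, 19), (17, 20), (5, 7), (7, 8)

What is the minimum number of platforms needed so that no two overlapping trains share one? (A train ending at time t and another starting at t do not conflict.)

3

Count concurrent intervals with a sweep; the peak is the room count.
Events (time:±→running): 0:+→1 1:+→2 1:+→3 … peak 3.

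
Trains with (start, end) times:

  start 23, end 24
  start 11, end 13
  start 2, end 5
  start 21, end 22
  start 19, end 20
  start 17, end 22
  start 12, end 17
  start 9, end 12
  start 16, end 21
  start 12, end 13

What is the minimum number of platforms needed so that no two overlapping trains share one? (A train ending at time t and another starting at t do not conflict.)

starts: [2, 9, 11, 12, 12, 16, 17, 19, 21, 23]
ends:   [5, 12, 13, 13, 17, 20, 21, 22, 22, 24]
s2→1 e5→0 s9→1 s11→2 e12→1 s12→2 s12→3  — peak 3.

3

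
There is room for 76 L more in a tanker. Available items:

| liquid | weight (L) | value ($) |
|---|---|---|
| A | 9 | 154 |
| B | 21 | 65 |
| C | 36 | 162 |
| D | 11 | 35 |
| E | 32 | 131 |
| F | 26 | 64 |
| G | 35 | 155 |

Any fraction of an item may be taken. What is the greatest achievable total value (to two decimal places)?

453.29

Sort by value per unit weight and fill in that order.
Ratios (sorted): A 17.11, C 4.50, G 4.43, E 4.09, D 3.18, B 3.10, F 2.46
take A (9 @ 154); take C (36 @ 162); take 31/35 of G → 137.29. Capacity used 76/76.
Total value = 453.29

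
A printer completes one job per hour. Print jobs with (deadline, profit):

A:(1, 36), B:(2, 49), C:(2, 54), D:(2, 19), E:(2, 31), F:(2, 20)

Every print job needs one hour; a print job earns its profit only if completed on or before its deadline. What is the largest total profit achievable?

103

Sort by profit descending; place each in the latest free slot ≤ its deadline.
By profit: C(d2,54), B(d2,49), A(d1,36), E(d2,31), F(d2,20), D(d2,19)
C→slot 2; B→slot 1; A skipped; E skipped; F skipped; D skipped.
Profit = 49 + 54 = 103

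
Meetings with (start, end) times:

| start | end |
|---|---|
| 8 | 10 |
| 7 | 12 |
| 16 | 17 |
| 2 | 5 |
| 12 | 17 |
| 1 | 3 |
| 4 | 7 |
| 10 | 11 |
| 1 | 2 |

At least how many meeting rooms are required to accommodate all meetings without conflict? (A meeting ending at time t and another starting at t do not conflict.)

2

Events (time:±→running): 1:+→1 1:+→2 … peak 2.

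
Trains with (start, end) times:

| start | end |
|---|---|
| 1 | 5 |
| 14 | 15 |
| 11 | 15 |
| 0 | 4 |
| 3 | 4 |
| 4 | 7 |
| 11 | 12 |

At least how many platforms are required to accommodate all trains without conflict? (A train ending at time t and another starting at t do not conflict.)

3

starts: [0, 1, 3, 4, 11, 11, 14]
ends:   [4, 4, 5, 7, 12, 15, 15]
s0→1 s1→2 s3→3  — peak 3.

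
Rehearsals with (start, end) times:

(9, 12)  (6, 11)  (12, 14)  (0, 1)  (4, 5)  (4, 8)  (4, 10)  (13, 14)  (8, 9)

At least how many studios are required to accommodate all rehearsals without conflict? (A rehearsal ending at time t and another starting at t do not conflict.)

Events (time:±→running): 0:+→1 1:-→0 4:+→1 4:+→2 4:+→3 … peak 3.

3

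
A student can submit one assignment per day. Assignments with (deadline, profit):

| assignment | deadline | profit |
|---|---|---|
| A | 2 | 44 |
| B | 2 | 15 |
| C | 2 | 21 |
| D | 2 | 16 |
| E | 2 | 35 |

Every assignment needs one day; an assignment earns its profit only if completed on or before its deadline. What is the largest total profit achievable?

79

Profit order: A=44 E=35 C=21 D=16 B=15
Assign: A→slot 2, E→slot 1, C skipped, D skipped, B skipped.
Slots: [1:E] [2:A]
Profit = 35 + 44 = 79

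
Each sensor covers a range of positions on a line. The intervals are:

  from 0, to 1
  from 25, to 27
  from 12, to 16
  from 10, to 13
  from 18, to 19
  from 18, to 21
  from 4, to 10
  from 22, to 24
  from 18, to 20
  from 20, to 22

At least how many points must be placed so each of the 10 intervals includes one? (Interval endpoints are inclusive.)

6

By right end: [0,1]  [4,10]  [10,13]  [12,16]  [18,19]  [18,20]  [18,21]  [20,22]  [22,24]  [25,27]
[0,1] uncovered → point at 1; [4,10] uncovered → point at 10; [12,16] uncovered → point at 16; [18,19] uncovered → point at 19; [20,22] uncovered → point at 22; [25,27] uncovered → point at 27.
Points: 1, 10, 16, 19, 22, 27 (6 total).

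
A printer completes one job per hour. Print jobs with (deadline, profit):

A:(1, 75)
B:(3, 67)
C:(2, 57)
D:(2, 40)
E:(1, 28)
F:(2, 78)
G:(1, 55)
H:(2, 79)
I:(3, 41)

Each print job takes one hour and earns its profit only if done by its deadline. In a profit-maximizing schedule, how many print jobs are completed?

Profit order: H=79 F=78 A=75 B=67 C=57 G=55 I=41 D=40 E=28
Assign: H→slot 2, F→slot 1, A skipped, B→slot 3, C skipped, G skipped, I skipped, D skipped, E skipped.
Slots: [1:F] [2:H] [3:B]
3 of 9 scheduled.

3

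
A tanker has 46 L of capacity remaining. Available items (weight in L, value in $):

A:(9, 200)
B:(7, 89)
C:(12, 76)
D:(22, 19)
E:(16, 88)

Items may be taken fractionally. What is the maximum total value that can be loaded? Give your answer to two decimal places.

Greedy by value/weight ratio, highest first.
Ratios (sorted): A 22.22, B 12.71, C 6.33, E 5.50, D 0.86
take A (9 @ 200); take B (7 @ 89); take C (12 @ 76); take E (16 @ 88); take 2/22 of D → 1.73. Capacity used 46/46.
Total value = 454.73

454.73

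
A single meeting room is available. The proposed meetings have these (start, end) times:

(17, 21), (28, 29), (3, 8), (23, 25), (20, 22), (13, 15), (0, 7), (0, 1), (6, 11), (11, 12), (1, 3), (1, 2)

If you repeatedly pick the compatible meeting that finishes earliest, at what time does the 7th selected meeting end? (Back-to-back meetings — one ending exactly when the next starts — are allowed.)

Greedy by earliest finish: after sorting by end time, pick each interval compatible with the last pick.
By end time: (0,1), (1,2), (1,3), (0,7), (3,8), (6,11), (11,12), (13,15), (17,21), (20,22), (23,25), (28,29).
Pick (0,1); next start ≥ 1 → (1,2); next start ≥ 2 → (3,8); next start ≥ 8 → (11,12); next start ≥ 12 → (13,15); next start ≥ 15 → (17,21); next start ≥ 21 → (23,25); next start ≥ 25 → (28,29).
Selected: (0,1) (1,2) (3,8) (11,12) (13,15) (17,21) (23,25) (28,29)

25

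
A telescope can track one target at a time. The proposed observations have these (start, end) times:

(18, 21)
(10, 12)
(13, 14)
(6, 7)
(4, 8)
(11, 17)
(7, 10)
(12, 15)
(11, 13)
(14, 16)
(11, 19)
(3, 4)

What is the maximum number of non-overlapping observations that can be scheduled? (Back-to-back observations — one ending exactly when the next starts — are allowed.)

7

Greedy by earliest finish: after sorting by end time, pick each interval compatible with the last pick.
By end time: (3,4), (6,7), (4,8), (7,10), (10,12), (11,13), (13,14), (12,15), (14,16), (11,17), (11,19), (18,21).
Pick (3,4); next start ≥ 4 → (6,7); next start ≥ 7 → (7,10); next start ≥ 10 → (10,12); next start ≥ 12 → (13,14); next start ≥ 14 → (14,16); next start ≥ 16 → (18,21).
Selected 7 observations.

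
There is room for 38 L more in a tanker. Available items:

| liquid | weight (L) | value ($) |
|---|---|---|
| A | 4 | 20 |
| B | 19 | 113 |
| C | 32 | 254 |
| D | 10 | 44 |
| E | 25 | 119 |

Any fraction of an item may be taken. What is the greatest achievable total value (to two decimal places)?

Greedy by value/weight ratio, highest first.
Order: C (254/32=7.94) > B (113/19=5.95) > A (20/4=5.00) > E (119/25=4.76) > D (44/10=4.40)
Fill: take C (32 @ 254) → take 6/19 of B → 35.68; 38/38 used.
Total value = 289.68

289.68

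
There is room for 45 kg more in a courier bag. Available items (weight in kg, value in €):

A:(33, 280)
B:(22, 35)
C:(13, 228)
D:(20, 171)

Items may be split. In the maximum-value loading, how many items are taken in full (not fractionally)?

2

Order: C (228/13=17.54) > D (171/20=8.55) > A (280/33=8.48) > B (35/22=1.59)
Fill: take C (13 @ 228) → take D (20 @ 171) → take 12/33 of A → 101.82; 45/45 used.
2 item(s) taken whole; one partial (take 12/33 of A).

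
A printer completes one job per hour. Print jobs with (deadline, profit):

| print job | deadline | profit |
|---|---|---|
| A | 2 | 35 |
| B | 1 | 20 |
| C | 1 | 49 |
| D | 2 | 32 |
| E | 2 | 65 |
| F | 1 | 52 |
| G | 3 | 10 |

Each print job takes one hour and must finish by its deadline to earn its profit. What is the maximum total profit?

127

By profit: E(d2,65), F(d1,52), C(d1,49), A(d2,35), D(d2,32), B(d1,20), G(d3,10)
E→slot 2; F→slot 1; C skipped; A skipped; D skipped; B skipped; G→slot 3.
Profit = 52 + 65 + 10 = 127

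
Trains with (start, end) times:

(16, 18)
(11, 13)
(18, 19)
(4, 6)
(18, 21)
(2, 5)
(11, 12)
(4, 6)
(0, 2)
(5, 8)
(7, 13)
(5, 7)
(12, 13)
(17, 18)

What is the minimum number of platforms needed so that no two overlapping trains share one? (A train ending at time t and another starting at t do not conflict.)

4

Count concurrent intervals with a sweep; the peak is the room count.
Events (time:±→running): 0:+→1 2:-→0 2:+→1 4:+→2 4:+→3 5:-→2 5:+→3 5:+→4 … peak 4.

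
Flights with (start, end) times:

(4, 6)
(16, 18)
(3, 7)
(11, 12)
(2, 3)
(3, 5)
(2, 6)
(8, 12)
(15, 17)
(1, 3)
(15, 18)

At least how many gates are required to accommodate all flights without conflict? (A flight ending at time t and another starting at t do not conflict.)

4

Count concurrent intervals with a sweep; the peak is the room count.
starts: [1, 2, 2, 3, 3, 4, 8, 11, 15, 15, 16]
ends:   [3, 3, 5, 6, 6, 7, 12, 12, 17, 18, 18]
s1→1 s2→2 s2→3 e3→2 e3→1 s3→2 s3→3 s4→4  — peak 4.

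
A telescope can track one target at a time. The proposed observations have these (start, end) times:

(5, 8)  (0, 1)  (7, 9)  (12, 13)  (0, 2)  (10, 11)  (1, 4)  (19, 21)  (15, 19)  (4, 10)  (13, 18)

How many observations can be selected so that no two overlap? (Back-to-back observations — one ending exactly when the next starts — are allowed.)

Sorted by end: (0,1)  (0,2)  (1,4)  (5,8)  (7,9)  (4,10)  (10,11)  (12,13)  (13,18)  (15,19)  (19,21)
take (0,1); skip (0,2); take (1,4); take (5,8); skip (4,10); take (10,11); take (12,13); take (13,18); take (19,21).
Selected 7 observations.

7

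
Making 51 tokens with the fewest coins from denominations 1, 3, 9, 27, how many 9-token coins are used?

2

Use the largest denomination that fits, subtract, and repeat.
51 = 1×27 + 2×9 + 2×3
Count of 9: 2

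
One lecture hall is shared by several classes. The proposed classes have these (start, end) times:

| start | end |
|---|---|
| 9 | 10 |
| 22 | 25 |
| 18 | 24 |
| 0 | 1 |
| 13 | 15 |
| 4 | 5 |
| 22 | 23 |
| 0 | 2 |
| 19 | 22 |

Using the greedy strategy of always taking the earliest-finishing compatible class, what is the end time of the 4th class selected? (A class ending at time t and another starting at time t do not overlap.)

15

Sort by end time and greedily take each interval whose start is ≥ the last chosen end.
By end time: (0,1), (0,2), (4,5), (9,10), (13,15), (19,22), (22,23), (18,24), (22,25).
Pick (0,1); next start ≥ 1 → (4,5); next start ≥ 5 → (9,10); next start ≥ 10 → (13,15); next start ≥ 15 → (19,22); next start ≥ 22 → (22,23).
Selected: (0,1) (4,5) (9,10) (13,15) (19,22) (22,23)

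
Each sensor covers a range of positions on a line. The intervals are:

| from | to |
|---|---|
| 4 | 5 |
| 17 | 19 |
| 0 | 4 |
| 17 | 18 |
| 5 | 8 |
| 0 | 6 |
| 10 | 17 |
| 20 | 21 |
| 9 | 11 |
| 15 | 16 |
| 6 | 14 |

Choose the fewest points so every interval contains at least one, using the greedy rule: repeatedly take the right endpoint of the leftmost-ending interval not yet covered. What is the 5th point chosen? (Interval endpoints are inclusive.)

18

Sort by right endpoint; whenever an interval is uncovered, place a point at its right end.
Sorted: [0,4] [4,5] [0,6] [5,8] [9,11] [6,14] [15,16] [10,17] [17,18] [17,19] [20,21]
{[0,4],[4,5],[0,6]} hit by 4; {[5,8]} hit by 8; {[9,11],[6,14]} hit by 11; {[15,16],[10,17]} hit by 16; {[17,18],[17,19]} hit by 18; {[20,21]} hit by 21.
Points: 4, 8, 11, 16, 18, 21 (6 total).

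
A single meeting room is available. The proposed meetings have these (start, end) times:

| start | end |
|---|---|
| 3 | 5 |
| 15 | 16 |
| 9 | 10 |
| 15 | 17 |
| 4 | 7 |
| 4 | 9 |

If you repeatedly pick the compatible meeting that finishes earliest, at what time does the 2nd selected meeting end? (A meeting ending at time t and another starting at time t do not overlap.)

10

Greedy by earliest finish: after sorting by end time, pick each interval compatible with the last pick.
By end time: (3,5), (4,7), (4,9), (9,10), (15,16), (15,17).
Pick (3,5); next start ≥ 5 → (9,10); next start ≥ 10 → (15,16).
Selected: (3,5) (9,10) (15,16)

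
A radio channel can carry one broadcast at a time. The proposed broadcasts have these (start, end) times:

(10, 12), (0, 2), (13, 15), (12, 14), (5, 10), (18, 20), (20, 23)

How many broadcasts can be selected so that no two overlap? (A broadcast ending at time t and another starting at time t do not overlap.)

Order by finish time; keep every interval that doesn't clash with the previous kept one.
By end time: (0,2), (5,10), (10,12), (12,14), (13,15), (18,20), (20,23).
Pick (0,2); next start ≥ 2 → (5,10); next start ≥ 10 → (10,12); next start ≥ 12 → (12,14); next start ≥ 14 → (18,20); next start ≥ 20 → (20,23).
Selected 6 broadcasts.

6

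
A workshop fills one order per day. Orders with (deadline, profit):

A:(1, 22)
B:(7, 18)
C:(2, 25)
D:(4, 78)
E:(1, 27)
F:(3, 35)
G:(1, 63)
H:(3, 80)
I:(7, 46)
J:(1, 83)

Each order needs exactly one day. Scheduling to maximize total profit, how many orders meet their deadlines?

Take jobs in profit order; each goes to the latest open slot no later than its deadline.
By profit: J(d1,83), H(d3,80), D(d4,78), G(d1,63), I(d7,46), F(d3,35), E(d1,27), C(d2,25), A(d1,22), B(d7,18)
J→slot 1; H→slot 3; D→slot 4; G skipped; I→slot 7; F→slot 2; E skipped; C skipped; A skipped; B→slot 6.
6 of 10 scheduled.

6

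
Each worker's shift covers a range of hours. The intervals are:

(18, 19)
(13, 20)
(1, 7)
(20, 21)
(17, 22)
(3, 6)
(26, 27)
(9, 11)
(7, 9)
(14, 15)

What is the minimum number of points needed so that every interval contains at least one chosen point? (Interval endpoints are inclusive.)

6

Sort by right endpoint; whenever an interval is uncovered, place a point at its right end.
By right end: [3,6]  [1,7]  [7,9]  [9,11]  [14,15]  [18,19]  [13,20]  [20,21]  [17,22]  [26,27]
[3,6] uncovered → point at 6; [7,9] uncovered → point at 9; [14,15] uncovered → point at 15; [18,19] uncovered → point at 19; [20,21] uncovered → point at 21; [26,27] uncovered → point at 27.
Points: 6, 9, 15, 19, 21, 27 (6 total).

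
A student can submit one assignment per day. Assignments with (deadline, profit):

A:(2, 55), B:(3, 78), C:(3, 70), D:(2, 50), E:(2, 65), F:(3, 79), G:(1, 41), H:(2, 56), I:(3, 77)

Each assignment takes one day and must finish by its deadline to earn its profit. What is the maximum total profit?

Sort by profit descending; place each in the latest free slot ≤ its deadline.
By profit: F(d3,79), B(d3,78), I(d3,77), C(d3,70), E(d2,65), H(d2,56), A(d2,55), D(d2,50), G(d1,41)
F→slot 3; B→slot 2; I→slot 1; C skipped; E skipped; H skipped; A skipped; D skipped; G skipped.
Profit = 77 + 78 + 79 = 234

234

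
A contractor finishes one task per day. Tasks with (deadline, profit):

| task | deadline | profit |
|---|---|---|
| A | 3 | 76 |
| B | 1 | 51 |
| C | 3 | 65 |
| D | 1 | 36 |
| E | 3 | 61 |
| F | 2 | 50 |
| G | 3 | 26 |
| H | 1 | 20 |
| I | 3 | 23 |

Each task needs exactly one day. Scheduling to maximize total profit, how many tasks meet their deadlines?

3

Profit order: A=76 C=65 E=61 B=51 F=50 D=36 G=26 I=23 H=20
Assign: A→slot 3, C→slot 2, E→slot 1, B skipped, F skipped, D skipped, G skipped, I skipped, H skipped.
Slots: [1:E] [2:C] [3:A]
3 of 9 scheduled.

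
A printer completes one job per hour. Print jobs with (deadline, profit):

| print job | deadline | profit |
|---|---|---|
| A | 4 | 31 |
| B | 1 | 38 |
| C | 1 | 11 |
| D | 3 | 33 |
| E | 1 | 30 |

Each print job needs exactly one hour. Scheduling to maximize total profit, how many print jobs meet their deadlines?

3

Take jobs in profit order; each goes to the latest open slot no later than its deadline.
Profit order: B=38 D=33 A=31 E=30 C=11
Assign: B→slot 1, D→slot 3, A→slot 4, E skipped, C skipped.
Slots: [1:B] [3:D] [4:A]
3 of 5 scheduled.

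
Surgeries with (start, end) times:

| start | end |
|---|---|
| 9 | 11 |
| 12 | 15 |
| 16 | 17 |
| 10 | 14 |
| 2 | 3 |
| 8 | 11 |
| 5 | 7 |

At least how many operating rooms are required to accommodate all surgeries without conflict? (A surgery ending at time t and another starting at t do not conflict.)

Count concurrent intervals with a sweep; the peak is the room count.
starts: [2, 5, 8, 9, 10, 12, 16]
ends:   [3, 7, 11, 11, 14, 15, 17]
s2→1 e3→0 s5→1 e7→0 s8→1 s9→2 s10→3  — peak 3.

3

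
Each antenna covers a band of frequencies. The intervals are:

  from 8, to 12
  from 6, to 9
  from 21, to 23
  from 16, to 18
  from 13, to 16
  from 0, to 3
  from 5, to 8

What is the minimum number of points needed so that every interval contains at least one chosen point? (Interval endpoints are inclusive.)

4

Process intervals by earliest right end; each time one isn't hit yet, stab at its right endpoint.
Sorted: [0,3] [5,8] [6,9] [8,12] [13,16] [16,18] [21,23]
{[0,3]} hit by 3; {[5,8],[6,9],[8,12]} hit by 8; {[13,16],[16,18]} hit by 16; {[21,23]} hit by 23.
Points: 3, 8, 16, 23 (4 total).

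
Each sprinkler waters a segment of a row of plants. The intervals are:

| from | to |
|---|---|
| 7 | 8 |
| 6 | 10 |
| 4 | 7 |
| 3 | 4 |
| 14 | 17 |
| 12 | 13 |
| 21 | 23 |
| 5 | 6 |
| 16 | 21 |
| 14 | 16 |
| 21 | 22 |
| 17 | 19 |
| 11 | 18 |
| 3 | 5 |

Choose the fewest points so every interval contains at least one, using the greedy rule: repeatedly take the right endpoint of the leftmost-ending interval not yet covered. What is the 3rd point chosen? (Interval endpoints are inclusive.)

By right end: [3,4]  [3,5]  [5,6]  [4,7]  [7,8]  [6,10]  [12,13]  [14,16]  [14,17]  [11,18]  [17,19]  [16,21]  [21,22]  [21,23]
[3,4] uncovered → point at 4; [5,6] uncovered → point at 6; [7,8] uncovered → point at 8; [12,13] uncovered → point at 13; [14,16] uncovered → point at 16; [17,19] uncovered → point at 19; [21,22] uncovered → point at 22.
Points: 4, 6, 8, 13, 16, 19, 22 (7 total).

8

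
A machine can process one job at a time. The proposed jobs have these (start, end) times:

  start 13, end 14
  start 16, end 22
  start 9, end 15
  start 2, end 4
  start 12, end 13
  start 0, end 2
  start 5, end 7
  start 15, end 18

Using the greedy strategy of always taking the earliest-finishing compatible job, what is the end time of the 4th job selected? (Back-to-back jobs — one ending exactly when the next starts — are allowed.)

Greedy by earliest finish: after sorting by end time, pick each interval compatible with the last pick.
Sorted by end: (0,2)  (2,4)  (5,7)  (12,13)  (13,14)  (9,15)  (15,18)  (16,22)
take (0,2); take (2,4); take (5,7); take (12,13); take (13,14); take (15,18).
Selected: (0,2) (2,4) (5,7) (12,13) (13,14) (15,18)

13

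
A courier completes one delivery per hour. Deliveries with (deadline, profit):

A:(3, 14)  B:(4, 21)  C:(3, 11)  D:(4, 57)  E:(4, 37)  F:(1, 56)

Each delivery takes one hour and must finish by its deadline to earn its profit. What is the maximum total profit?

171

Sort by profit descending; place each in the latest free slot ≤ its deadline.
Profit order: D=57 F=56 E=37 B=21 A=14 C=11
Assign: D→slot 4, F→slot 1, E→slot 3, B→slot 2, A skipped, C skipped.
Slots: [1:F] [2:B] [3:E] [4:D]
Profit = 56 + 21 + 37 + 57 = 171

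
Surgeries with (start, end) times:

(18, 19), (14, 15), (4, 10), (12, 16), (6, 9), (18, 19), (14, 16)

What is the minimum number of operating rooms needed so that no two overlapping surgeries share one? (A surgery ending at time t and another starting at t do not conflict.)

3

The answer is the maximum number of intervals overlapping at any instant.
starts: [4, 6, 12, 14, 14, 18, 18]
ends:   [9, 10, 15, 16, 16, 19, 19]
s4→1 s6→2 e9→1 e10→0 s12→1 s14→2 s14→3  — peak 3.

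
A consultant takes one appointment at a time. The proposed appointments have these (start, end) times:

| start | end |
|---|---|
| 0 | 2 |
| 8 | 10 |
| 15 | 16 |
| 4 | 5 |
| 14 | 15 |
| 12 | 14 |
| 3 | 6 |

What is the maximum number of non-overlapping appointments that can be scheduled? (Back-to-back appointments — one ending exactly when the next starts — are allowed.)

6

Order by finish time; keep every interval that doesn't clash with the previous kept one.
By end time: (0,2), (4,5), (3,6), (8,10), (12,14), (14,15), (15,16).
Pick (0,2); next start ≥ 2 → (4,5); next start ≥ 5 → (8,10); next start ≥ 10 → (12,14); next start ≥ 14 → (14,15); next start ≥ 15 → (15,16).
Selected 6 appointments.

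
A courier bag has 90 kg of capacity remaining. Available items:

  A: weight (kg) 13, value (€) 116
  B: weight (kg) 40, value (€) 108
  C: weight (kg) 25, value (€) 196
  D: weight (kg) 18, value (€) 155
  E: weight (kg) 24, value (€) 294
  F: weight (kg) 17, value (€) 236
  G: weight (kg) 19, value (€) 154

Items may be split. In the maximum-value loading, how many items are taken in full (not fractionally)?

4

Order: F (236/17=13.88) > E (294/24=12.25) > A (116/13=8.92) > D (155/18=8.61) > G (154/19=8.11) > C (196/25=7.84) > B (108/40=2.70)
Fill: take F (17 @ 236) → take E (24 @ 294) → take A (13 @ 116) → take D (18 @ 155) → take 18/19 of G → 145.89; 90/90 used.
4 item(s) taken whole; one partial (take 18/19 of G).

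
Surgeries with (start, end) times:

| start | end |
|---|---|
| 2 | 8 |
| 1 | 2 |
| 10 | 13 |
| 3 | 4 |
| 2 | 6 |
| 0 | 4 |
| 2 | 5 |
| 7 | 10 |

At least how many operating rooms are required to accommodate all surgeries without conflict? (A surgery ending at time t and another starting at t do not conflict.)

Count concurrent intervals with a sweep; the peak is the room count.
starts: [0, 1, 2, 2, 2, 3, 7, 10]
ends:   [2, 4, 4, 5, 6, 8, 10, 13]
s0→1 s1→2 e2→1 s2→2 s2→3 s2→4 s3→5  — peak 5.

5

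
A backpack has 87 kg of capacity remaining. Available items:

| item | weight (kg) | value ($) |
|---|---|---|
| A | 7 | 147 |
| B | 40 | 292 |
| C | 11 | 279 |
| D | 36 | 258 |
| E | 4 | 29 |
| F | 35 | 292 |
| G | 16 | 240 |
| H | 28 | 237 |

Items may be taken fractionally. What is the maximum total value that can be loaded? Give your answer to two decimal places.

1111.57

Ratios (sorted): C 25.36, A 21.00, G 15.00, H 8.46, F 8.34, B 7.30, E 7.25, D 7.17
take C (11 @ 279); take A (7 @ 147); take G (16 @ 240); take H (28 @ 237); take 25/35 of F → 208.57. Capacity used 87/87.
Total value = 1111.57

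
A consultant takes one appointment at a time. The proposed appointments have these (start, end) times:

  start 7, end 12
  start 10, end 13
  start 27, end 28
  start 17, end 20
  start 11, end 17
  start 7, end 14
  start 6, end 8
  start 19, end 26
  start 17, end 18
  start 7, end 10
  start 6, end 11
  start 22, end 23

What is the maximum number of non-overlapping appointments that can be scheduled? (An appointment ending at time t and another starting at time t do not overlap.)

Order by finish time; keep every interval that doesn't clash with the previous kept one.
By end time: (6,8), (7,10), (6,11), (7,12), (10,13), (7,14), (11,17), (17,18), (17,20), (22,23), (19,26), (27,28).
Pick (6,8); next start ≥ 8 → (10,13); next start ≥ 13 → (17,18); next start ≥ 18 → (22,23); next start ≥ 23 → (27,28).
Selected 5 appointments.

5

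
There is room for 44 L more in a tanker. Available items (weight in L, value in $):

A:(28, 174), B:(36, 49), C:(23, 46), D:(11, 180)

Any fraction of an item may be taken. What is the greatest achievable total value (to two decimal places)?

Greedy by value/weight ratio, highest first.
Ratios (sorted): D 16.36, A 6.21, C 2.00, B 1.36
take D (11 @ 180); take A (28 @ 174); take 5/23 of C → 10.00. Capacity used 44/44.
Total value = 364.00

364.00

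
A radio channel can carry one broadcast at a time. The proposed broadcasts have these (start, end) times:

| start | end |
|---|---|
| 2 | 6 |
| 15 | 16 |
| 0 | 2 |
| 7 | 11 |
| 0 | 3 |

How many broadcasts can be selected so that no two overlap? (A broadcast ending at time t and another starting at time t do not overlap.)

4

By end time: (0,2), (0,3), (2,6), (7,11), (15,16).
Pick (0,2); next start ≥ 2 → (2,6); next start ≥ 6 → (7,11); next start ≥ 11 → (15,16).
Selected 4 broadcasts.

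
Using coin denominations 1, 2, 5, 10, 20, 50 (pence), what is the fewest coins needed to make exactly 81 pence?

81 = 1×50 + 1×20 + 1×10 + 1×1
Total coins = 1 + 1 + 1 + 1 = 4

4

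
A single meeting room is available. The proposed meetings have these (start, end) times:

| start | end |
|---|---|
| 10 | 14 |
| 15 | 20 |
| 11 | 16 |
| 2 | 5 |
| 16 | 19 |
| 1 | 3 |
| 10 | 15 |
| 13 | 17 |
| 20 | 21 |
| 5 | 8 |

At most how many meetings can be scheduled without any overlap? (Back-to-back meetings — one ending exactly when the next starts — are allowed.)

By end time: (1,3), (2,5), (5,8), (10,14), (10,15), (11,16), (13,17), (16,19), (15,20), (20,21).
Pick (1,3); next start ≥ 3 → (5,8); next start ≥ 8 → (10,14); next start ≥ 14 → (16,19); next start ≥ 19 → (20,21).
Selected 5 meetings.

5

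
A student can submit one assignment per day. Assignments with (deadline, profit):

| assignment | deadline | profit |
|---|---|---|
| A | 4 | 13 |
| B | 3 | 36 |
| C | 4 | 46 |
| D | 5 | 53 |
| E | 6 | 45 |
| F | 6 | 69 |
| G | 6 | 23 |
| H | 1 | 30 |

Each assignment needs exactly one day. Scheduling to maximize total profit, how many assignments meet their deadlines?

6

Sort by profit descending; place each in the latest free slot ≤ its deadline.
By profit: F(d6,69), D(d5,53), C(d4,46), E(d6,45), B(d3,36), H(d1,30), G(d6,23), A(d4,13)
F→slot 6; D→slot 5; C→slot 4; E→slot 3; B→slot 2; H→slot 1; G skipped; A skipped.
6 of 8 scheduled.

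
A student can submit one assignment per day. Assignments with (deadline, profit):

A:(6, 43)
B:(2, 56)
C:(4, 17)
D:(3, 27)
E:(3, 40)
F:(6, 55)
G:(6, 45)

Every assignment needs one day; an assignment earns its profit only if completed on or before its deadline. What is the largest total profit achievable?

266

Sort by profit descending; place each in the latest free slot ≤ its deadline.
Profit order: B=56 F=55 G=45 A=43 E=40 D=27 C=17
Assign: B→slot 2, F→slot 6, G→slot 5, A→slot 4, E→slot 3, D→slot 1, C skipped.
Slots: [1:D] [2:B] [3:E] [4:A] [5:G] [6:F]
Profit = 27 + 56 + 40 + 43 + 45 + 55 = 266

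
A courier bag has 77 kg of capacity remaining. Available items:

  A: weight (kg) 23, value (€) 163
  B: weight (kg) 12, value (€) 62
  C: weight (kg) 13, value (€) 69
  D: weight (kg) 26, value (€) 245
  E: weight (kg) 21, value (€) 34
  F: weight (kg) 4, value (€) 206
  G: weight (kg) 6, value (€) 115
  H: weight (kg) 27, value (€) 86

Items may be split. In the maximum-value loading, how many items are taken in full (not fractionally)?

5

Order: F (206/4=51.50) > G (115/6=19.17) > D (245/26=9.42) > A (163/23=7.09) > C (69/13=5.31) > B (62/12=5.17) > H (86/27=3.19) > E (34/21=1.62)
Fill: take F (4 @ 206) → take G (6 @ 115) → take D (26 @ 245) → take A (23 @ 163) → take C (13 @ 69) → take 5/12 of B → 25.83; 77/77 used.
5 item(s) taken whole; one partial (take 5/12 of B).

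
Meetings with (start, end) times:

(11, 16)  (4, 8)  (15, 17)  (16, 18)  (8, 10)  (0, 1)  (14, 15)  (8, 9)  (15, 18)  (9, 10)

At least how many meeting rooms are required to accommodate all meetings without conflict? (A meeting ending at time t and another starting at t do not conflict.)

3

Count concurrent intervals with a sweep; the peak is the room count.
Events (time:±→running): 0:+→1 1:-→0 4:+→1 8:-→0 8:+→1 8:+→2 9:-→1 9:+→2 10:-→1 10:-→0 11:+→1 14:+→2 15:-→1 15:+→2 15:+→3 … peak 3.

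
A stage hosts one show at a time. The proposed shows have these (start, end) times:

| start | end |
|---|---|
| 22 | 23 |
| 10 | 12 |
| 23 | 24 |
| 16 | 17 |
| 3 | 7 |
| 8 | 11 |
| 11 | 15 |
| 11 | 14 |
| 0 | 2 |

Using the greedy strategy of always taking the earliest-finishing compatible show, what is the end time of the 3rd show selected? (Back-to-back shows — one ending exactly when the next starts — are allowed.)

Sort by end time and greedily take each interval whose start is ≥ the last chosen end.
By end time: (0,2), (3,7), (8,11), (10,12), (11,14), (11,15), (16,17), (22,23), (23,24).
Pick (0,2); next start ≥ 2 → (3,7); next start ≥ 7 → (8,11); next start ≥ 11 → (11,14); next start ≥ 14 → (16,17); next start ≥ 17 → (22,23); next start ≥ 23 → (23,24).
Selected: (0,2) (3,7) (8,11) (11,14) (16,17) (22,23) (23,24)

11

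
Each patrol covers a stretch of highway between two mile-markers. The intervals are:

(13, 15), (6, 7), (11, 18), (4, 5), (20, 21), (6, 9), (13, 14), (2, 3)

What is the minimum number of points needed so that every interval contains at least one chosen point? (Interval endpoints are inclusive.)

Process intervals by earliest right end; each time one isn't hit yet, stab at its right endpoint.
By right end: [2,3]  [4,5]  [6,7]  [6,9]  [13,14]  [13,15]  [11,18]  [20,21]
[2,3] uncovered → point at 3; [4,5] uncovered → point at 5; [6,7] uncovered → point at 7; [13,14] uncovered → point at 14; [20,21] uncovered → point at 21.
Points: 3, 5, 7, 14, 21 (5 total).

5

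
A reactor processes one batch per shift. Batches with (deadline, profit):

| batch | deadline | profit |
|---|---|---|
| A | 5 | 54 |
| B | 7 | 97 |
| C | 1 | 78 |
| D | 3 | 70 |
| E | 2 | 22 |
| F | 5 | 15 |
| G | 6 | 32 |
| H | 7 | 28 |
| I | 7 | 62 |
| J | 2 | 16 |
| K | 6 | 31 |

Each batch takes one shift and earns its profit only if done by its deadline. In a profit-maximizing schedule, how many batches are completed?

7

Take jobs in profit order; each goes to the latest open slot no later than its deadline.
By profit: B(d7,97), C(d1,78), D(d3,70), I(d7,62), A(d5,54), G(d6,32), K(d6,31), H(d7,28), E(d2,22), J(d2,16), F(d5,15)
B→slot 7; C→slot 1; D→slot 3; I→slot 6; A→slot 5; G→slot 4; K→slot 2; H skipped; E skipped; J skipped; F skipped.
7 of 11 scheduled.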